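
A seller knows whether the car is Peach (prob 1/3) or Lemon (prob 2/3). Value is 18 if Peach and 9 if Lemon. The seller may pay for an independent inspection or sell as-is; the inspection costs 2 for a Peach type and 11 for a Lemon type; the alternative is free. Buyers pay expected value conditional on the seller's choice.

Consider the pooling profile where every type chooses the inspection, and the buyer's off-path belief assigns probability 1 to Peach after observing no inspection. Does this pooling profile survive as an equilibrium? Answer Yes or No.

No

On path, the buyer holds the prior and pays 1/3·18 + 2/3·9 = 12. Off path (no inspection), believing Peach, it pays 18.
Peach: the inspection nets 12 − 2 = 10; no inspection nets 18. Peach would deviate.
Lemon: the inspection nets 12 − 11 = 1; no inspection nets 18. Lemon would deviate.
A type deviates, so pooling fails.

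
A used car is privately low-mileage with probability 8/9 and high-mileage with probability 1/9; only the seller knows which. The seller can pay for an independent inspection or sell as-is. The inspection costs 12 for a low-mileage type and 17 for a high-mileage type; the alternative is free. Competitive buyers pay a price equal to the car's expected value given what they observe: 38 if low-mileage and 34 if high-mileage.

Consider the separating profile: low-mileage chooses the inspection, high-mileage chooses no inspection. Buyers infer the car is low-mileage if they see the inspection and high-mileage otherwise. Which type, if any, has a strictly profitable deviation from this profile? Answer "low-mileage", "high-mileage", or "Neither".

The inspection pays 38; no inspection pays 34.
low-mileage: assigned the inspection, nets 38 − 12 = 26; deviating to no inspection nets 34.
high-mileage: assigned no inspection, nets 34; deviating to the inspection nets 38 − 17 = 21.
The low-mileage type gains 8 by deviating.

low-mileage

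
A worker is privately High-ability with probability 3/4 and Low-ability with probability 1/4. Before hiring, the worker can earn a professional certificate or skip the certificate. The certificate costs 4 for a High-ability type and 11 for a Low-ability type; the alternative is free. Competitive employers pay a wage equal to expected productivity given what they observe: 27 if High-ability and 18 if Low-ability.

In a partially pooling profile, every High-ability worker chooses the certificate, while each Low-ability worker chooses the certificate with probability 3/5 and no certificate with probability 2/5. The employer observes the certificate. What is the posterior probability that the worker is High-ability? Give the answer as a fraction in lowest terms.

5/6

P(the certificate) = (3/4)·1 + (1/4)·(3/5) = 9/10.
By Bayes' rule, P(High-ability | the certificate) = (3/4) / (9/10) = 5/6.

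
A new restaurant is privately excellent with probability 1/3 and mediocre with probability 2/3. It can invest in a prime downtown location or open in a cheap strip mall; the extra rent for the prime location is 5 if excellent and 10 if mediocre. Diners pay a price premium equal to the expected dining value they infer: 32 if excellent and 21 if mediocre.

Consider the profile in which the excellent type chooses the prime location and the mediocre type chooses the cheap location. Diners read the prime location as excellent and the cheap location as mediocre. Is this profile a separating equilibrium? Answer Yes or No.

No

Under these beliefs, the prime location earns price premium 32 and the cheap location earns price premium 21.
excellent: the prime location nets 32 − 5 = 27; the cheap location nets 21. excellent prefers the prime location.
mediocre: the prime location nets 32 − 10 = 22; the cheap location nets 21. mediocre would deviate to the prime location.
mediocre has a profitable deviation, so the profile is not an equilibrium.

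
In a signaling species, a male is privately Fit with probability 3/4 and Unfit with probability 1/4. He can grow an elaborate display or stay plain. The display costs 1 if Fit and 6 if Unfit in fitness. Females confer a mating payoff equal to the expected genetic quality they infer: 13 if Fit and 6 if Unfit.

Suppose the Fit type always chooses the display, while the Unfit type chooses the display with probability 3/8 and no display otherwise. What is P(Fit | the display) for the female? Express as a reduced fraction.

P(the display) = (3/4)·1 + (1/4)·(3/8) = 27/32.
By Bayes' rule, P(Fit | the display) = (3/4) / (27/32) = 8/9.

8/9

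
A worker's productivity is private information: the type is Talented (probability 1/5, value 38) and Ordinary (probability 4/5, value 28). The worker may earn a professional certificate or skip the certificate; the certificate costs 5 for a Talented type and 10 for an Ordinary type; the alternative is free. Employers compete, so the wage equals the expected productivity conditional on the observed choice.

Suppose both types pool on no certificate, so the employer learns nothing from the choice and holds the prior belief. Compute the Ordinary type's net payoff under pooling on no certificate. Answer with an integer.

Pooled wage = 1/5·38 + 4/5·28 = 30.
Ordinary pays no cost for no certificate, so net payoff = 30.

30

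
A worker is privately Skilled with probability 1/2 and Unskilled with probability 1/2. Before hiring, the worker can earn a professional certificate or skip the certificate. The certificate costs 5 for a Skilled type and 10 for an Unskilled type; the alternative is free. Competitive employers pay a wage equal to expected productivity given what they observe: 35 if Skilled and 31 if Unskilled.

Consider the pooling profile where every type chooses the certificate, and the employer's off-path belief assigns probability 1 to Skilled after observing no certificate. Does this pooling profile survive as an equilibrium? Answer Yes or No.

No

On path, the employer holds the prior and pays 1/2·35 + 1/2·31 = 33. Off path (no certificate), believing Skilled, it pays 35.
Skilled: the certificate nets 33 − 5 = 28; no certificate nets 35. Skilled would deviate.
Unskilled: the certificate nets 33 − 10 = 23; no certificate nets 35. Unskilled would deviate.
A type deviates, so pooling fails.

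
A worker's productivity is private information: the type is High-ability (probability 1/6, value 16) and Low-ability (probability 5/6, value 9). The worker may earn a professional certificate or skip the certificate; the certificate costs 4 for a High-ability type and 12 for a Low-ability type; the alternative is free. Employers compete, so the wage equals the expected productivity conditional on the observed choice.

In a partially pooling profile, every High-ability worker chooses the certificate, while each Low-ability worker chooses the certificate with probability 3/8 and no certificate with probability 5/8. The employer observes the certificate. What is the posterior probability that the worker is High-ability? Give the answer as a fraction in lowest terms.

P(the certificate) = (1/6)·1 + (5/6)·(3/8) = 23/48.
By Bayes' rule, P(High-ability | the certificate) = (1/6) / (23/48) = 8/23.

8/23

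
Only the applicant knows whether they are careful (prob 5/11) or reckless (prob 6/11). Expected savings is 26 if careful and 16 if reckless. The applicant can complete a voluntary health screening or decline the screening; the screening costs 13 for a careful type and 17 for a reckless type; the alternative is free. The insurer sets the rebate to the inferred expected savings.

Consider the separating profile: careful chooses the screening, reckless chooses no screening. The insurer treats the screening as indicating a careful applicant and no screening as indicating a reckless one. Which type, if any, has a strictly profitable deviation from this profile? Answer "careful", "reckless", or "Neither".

The screening pays 26; no screening pays 16.
careful: assigned the screening, nets 26 − 13 = 13; deviating to no screening nets 16.
reckless: assigned no screening, nets 16; deviating to the screening nets 26 − 17 = 9.
The careful type gains 3 by deviating.

careful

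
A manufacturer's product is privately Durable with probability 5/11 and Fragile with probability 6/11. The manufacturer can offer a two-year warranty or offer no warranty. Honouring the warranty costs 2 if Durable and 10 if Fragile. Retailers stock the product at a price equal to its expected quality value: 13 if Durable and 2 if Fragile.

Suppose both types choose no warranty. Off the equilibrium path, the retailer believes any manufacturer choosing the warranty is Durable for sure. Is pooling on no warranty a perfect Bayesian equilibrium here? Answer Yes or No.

On path, the retailer holds the prior and pays 5/11·13 + 6/11·2 = 7. Off path (the warranty), believing Durable, it pays 13.
Durable: no warranty nets 7; the warranty nets 13 − 2 = 11. Durable would deviate.
Fragile: no warranty nets 7; the warranty nets 13 − 10 = 3. Fragile stays.
A type deviates, so pooling fails.

No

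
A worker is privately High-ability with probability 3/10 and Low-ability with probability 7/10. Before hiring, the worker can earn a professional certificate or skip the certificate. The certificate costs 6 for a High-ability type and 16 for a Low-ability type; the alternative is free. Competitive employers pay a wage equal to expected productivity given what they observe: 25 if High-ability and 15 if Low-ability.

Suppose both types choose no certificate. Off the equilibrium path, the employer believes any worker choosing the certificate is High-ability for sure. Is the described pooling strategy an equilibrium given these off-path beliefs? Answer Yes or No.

No

On path, the employer holds the prior and pays 3/10·25 + 7/10·15 = 18. Off path (the certificate), believing High-ability, it pays 25.
High-ability: no certificate nets 18; the certificate nets 25 − 6 = 19. High-ability would deviate.
Low-ability: no certificate nets 18; the certificate nets 25 − 16 = 9. Low-ability stays.
A type deviates, so pooling fails.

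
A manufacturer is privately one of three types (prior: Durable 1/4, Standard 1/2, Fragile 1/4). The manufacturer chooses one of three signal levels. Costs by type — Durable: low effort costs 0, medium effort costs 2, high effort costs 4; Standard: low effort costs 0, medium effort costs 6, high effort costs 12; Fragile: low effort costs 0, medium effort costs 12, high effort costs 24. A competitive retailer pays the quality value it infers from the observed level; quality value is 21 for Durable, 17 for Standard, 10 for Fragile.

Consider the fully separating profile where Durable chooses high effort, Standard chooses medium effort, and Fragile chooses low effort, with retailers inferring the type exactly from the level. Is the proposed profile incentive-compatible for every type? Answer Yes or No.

Yes

Separating prices: high effort → 21, medium effort → 17, low effort → 10.
Durable (assigned high effort): low effort: 10 − 0 = 10; medium effort: 17 − 2 = 15; high effort: 21 − 4 = 17. Durable stays.
Standard (assigned medium effort): low effort: 10 − 0 = 10; medium effort: 17 − 6 = 11; high effort: 21 − 12 = 9. Standard stays.
Fragile (assigned low effort): low effort: 10 − 0 = 10; medium effort: 17 − 12 = 5; high effort: 21 − 24 = -3. Fragile stays.
Every type prefers its assigned level; separation holds.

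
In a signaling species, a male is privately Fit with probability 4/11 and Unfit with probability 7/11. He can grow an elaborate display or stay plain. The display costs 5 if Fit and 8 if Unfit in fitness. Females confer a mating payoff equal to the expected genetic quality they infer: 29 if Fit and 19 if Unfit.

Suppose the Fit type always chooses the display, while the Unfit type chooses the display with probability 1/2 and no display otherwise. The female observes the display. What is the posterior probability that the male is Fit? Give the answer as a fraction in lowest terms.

P(the display) = (4/11)·1 + (7/11)·(1/2) = 15/22.
By Bayes' rule, P(Fit | the display) = (4/11) / (15/22) = 8/15.

8/15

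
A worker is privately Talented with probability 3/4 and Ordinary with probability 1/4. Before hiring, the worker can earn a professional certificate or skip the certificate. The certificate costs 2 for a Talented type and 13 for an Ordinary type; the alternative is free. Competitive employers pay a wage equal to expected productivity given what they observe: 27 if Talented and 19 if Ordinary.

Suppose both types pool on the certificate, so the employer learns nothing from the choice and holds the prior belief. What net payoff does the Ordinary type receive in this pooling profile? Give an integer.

12

Pooled wage = 3/4·27 + 1/4·19 = 25.
Ordinary pays cost 13 for the certificate, so net payoff = 25 − 13 = 12.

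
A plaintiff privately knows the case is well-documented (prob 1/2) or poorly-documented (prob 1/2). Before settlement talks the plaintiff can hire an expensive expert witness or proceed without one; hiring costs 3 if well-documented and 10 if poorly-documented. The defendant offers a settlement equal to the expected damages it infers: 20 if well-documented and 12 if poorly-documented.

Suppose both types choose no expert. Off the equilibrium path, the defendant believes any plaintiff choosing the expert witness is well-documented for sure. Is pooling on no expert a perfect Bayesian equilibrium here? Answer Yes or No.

On path, the defendant holds the prior and pays 1/2·20 + 1/2·12 = 16. Off path (the expert witness), believing well-documented, it pays 20.
well-documented: no expert nets 16; the expert witness nets 20 − 3 = 17. well-documented would deviate.
poorly-documented: no expert nets 16; the expert witness nets 20 − 10 = 10. poorly-documented stays.
A type deviates, so pooling fails.

No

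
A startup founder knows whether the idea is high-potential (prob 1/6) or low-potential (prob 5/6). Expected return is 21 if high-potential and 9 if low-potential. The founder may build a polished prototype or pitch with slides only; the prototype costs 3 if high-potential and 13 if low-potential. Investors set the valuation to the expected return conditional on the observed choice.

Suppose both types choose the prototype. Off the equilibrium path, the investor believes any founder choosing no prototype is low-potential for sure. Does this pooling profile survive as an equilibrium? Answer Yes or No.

On path, the investor holds the prior and pays 1/6·21 + 5/6·9 = 11. Off path (no prototype), believing low-potential, it pays 9.
high-potential: the prototype nets 11 − 3 = 8; no prototype nets 9. high-potential would deviate.
low-potential: the prototype nets 11 − 13 = -2; no prototype nets 9. low-potential would deviate.
A type deviates, so pooling fails.

No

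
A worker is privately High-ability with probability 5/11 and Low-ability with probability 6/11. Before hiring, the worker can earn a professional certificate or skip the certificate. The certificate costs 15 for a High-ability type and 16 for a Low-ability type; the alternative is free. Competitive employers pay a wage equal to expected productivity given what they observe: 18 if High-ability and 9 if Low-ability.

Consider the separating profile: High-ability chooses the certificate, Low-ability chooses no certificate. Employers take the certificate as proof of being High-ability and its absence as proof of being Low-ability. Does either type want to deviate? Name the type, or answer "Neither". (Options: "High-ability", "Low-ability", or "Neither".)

High-ability

The certificate pays 18; no certificate pays 9.
High-ability: assigned the certificate, nets 18 − 15 = 3; deviating to no certificate nets 9.
Low-ability: assigned no certificate, nets 9; deviating to the certificate nets 18 − 16 = 2.
The High-ability type gains 6 by deviating.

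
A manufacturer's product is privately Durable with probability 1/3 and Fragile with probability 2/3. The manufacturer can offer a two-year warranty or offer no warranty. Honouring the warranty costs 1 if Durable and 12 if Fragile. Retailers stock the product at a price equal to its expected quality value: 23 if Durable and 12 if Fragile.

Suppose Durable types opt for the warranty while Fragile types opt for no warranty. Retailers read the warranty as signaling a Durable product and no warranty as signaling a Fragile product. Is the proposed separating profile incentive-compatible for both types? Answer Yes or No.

Yes

Under these beliefs, the warranty earns price 23 and no warranty earns price 12.
Durable: the warranty nets 23 − 1 = 22; no warranty nets 12. Durable prefers the warranty.
Fragile: the warranty nets 23 − 12 = 11; no warranty nets 12. Fragile prefers no warranty.
Neither type deviates, so the separating profile is an equilibrium.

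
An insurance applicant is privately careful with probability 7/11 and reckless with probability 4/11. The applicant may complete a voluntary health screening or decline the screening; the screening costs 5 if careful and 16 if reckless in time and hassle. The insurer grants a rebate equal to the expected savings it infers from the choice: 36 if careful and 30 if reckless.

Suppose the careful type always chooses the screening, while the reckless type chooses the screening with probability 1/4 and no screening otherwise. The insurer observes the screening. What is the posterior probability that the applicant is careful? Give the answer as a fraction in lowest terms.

P(the screening) = (7/11)·1 + (4/11)·(1/4) = 8/11.
By Bayes' rule, P(careful | the screening) = (7/11) / (8/11) = 7/8.

7/8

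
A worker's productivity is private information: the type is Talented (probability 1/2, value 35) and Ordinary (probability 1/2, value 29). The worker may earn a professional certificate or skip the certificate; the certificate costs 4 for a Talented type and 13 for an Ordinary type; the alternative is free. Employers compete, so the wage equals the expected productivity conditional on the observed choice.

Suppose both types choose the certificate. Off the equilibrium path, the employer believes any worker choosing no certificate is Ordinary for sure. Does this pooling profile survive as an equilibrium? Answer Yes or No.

No

On path, the employer holds the prior and pays 1/2·35 + 1/2·29 = 32. Off path (no certificate), believing Ordinary, it pays 29.
Talented: the certificate nets 32 − 4 = 28; no certificate nets 29. Talented would deviate.
Ordinary: the certificate nets 32 − 13 = 19; no certificate nets 29. Ordinary would deviate.
A type deviates, so pooling fails.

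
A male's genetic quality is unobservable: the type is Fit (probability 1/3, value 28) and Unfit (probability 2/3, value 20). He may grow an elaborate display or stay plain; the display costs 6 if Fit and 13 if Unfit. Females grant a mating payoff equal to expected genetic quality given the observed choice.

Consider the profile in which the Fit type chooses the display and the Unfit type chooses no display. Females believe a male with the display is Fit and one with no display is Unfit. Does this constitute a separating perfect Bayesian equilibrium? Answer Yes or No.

Under these beliefs, the display earns mating payoff 28 and no display earns mating payoff 20.
Fit: the display nets 28 − 6 = 22; no display nets 20. Fit prefers the display.
Unfit: the display nets 28 − 13 = 15; no display nets 20. Unfit prefers no display.
Neither type deviates, so the separating profile is an equilibrium.

Yes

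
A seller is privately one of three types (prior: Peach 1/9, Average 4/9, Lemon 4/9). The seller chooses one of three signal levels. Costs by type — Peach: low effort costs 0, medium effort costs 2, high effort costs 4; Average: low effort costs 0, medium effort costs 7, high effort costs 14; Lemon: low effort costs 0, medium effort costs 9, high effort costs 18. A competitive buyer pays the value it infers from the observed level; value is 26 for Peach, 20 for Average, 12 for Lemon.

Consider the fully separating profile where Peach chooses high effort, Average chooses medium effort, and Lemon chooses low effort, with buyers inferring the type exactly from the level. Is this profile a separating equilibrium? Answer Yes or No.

Yes

Separating prices: high effort → 26, medium effort → 20, low effort → 12.
Peach (assigned high effort): low effort: 12 − 0 = 12; medium effort: 20 − 2 = 18; high effort: 26 − 4 = 22. Peach stays.
Average (assigned medium effort): low effort: 12 − 0 = 12; medium effort: 20 − 7 = 13; high effort: 26 − 14 = 12. Average stays.
Lemon (assigned low effort): low effort: 12 − 0 = 12; medium effort: 20 − 9 = 11; high effort: 26 − 18 = 8. Lemon stays.
Every type prefers its assigned level; separation holds.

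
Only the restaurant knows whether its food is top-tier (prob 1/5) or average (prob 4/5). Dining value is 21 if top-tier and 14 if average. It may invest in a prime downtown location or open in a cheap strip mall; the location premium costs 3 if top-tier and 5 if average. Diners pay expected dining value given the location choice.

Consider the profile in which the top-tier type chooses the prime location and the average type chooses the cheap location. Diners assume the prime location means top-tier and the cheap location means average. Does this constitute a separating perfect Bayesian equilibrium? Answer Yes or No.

Under these beliefs, the prime location earns price premium 21 and the cheap location earns price premium 14.
top-tier: the prime location nets 21 − 3 = 18; the cheap location nets 14. top-tier prefers the prime location.
average: the prime location nets 21 − 5 = 16; the cheap location nets 14. average would deviate to the prime location.
average has a profitable deviation, so the profile is not an equilibrium.

No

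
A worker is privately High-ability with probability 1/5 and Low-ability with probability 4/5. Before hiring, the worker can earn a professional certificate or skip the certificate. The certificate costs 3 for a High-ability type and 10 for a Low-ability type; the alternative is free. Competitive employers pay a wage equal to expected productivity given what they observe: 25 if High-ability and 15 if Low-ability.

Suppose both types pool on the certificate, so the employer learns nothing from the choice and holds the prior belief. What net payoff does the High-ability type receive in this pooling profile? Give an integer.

Pooled wage = 1/5·25 + 4/5·15 = 17.
High-ability pays cost 3 for the certificate, so net payoff = 17 − 3 = 14.

14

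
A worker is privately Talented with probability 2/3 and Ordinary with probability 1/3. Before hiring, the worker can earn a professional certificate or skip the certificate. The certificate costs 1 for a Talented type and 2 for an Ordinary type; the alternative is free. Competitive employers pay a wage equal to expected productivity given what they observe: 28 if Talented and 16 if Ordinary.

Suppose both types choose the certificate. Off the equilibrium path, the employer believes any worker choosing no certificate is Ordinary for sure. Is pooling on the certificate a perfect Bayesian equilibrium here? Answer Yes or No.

Yes

On path, the employer holds the prior and pays 2/3·28 + 1/3·16 = 24. Off path (no certificate), believing Ordinary, it pays 16.
Talented: the certificate nets 24 − 1 = 23; no certificate nets 16. Talented stays.
Ordinary: the certificate nets 24 − 2 = 22; no certificate nets 16. Ordinary stays.
No type deviates, so pooling is sustained.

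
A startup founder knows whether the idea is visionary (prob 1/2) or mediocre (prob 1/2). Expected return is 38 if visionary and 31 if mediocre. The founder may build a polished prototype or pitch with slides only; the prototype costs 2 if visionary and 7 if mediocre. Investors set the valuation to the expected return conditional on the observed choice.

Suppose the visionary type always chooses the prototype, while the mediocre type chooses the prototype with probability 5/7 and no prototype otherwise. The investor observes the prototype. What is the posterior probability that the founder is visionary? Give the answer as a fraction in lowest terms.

7/12

P(the prototype) = (1/2)·1 + (1/2)·(5/7) = 6/7.
By Bayes' rule, P(visionary | the prototype) = (1/2) / (6/7) = 7/12.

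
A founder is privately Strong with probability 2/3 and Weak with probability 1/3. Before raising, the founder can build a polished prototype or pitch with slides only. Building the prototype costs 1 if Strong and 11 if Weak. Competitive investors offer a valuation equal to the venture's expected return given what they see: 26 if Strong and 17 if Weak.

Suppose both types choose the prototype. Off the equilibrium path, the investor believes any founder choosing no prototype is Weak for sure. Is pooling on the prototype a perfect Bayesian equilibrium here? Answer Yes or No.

On path, the investor holds the prior and pays 2/3·26 + 1/3·17 = 23. Off path (no prototype), believing Weak, it pays 17.
Strong: the prototype nets 23 − 1 = 22; no prototype nets 17. Strong stays.
Weak: the prototype nets 23 − 11 = 12; no prototype nets 17. Weak would deviate.
A type deviates, so pooling fails.

No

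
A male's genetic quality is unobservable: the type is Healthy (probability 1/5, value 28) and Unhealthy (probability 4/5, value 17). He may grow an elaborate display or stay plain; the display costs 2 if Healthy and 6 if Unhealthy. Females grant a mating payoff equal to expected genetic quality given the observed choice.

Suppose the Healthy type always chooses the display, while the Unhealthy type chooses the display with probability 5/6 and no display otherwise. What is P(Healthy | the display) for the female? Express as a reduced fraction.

3/13

P(the display) = (1/5)·1 + (4/5)·(5/6) = 13/15.
By Bayes' rule, P(Healthy | the display) = (1/5) / (13/15) = 3/13.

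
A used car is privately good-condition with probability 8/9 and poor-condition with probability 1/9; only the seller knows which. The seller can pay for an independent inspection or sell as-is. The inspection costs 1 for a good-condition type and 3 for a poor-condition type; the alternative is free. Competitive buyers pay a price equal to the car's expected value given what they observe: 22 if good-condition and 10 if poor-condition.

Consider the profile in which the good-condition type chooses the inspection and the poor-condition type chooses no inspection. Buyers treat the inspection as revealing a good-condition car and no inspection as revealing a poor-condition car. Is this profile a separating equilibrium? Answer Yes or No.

No

Under these beliefs, the inspection earns price 22 and no inspection earns price 10.
good-condition: the inspection nets 22 − 1 = 21; no inspection nets 10. good-condition prefers the inspection.
poor-condition: the inspection nets 22 − 3 = 19; no inspection nets 10. poor-condition would deviate to the inspection.
poor-condition has a profitable deviation, so the profile is not an equilibrium.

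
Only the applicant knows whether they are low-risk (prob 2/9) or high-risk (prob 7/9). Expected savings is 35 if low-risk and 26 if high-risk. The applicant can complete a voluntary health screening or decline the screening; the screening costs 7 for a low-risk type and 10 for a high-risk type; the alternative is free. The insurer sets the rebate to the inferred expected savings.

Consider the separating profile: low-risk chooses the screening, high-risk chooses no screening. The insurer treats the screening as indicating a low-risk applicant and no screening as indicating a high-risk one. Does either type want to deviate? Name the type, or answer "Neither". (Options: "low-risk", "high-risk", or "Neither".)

The screening pays 35; no screening pays 26.
low-risk: assigned the screening, nets 35 − 7 = 28; deviating to no screening nets 26.
high-risk: assigned no screening, nets 26; deviating to the screening nets 35 − 10 = 25.
Both types strictly prefer their assigned action; no profitable deviation.

Neither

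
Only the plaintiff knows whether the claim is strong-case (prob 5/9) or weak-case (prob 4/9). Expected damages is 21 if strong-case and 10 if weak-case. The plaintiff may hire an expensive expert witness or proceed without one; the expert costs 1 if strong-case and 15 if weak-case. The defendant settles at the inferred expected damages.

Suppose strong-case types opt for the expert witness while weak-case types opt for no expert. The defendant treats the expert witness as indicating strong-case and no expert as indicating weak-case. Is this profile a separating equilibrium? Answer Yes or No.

Under these beliefs, the expert witness earns settlement 21 and no expert earns settlement 10.
strong-case: the expert witness nets 21 − 1 = 20; no expert nets 10. strong-case prefers the expert witness.
weak-case: the expert witness nets 21 − 15 = 6; no expert nets 10. weak-case prefers no expert.
Neither type deviates, so the separating profile is an equilibrium.

Yes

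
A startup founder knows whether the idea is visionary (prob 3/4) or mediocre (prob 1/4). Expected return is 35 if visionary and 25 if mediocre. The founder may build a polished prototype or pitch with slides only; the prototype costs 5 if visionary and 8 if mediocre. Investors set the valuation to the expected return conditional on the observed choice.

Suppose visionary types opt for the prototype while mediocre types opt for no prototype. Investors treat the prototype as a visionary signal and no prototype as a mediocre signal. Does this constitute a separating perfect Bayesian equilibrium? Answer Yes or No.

No

Under these beliefs, the prototype earns valuation 35 and no prototype earns valuation 25.
visionary: the prototype nets 35 − 5 = 30; no prototype nets 25. visionary prefers the prototype.
mediocre: the prototype nets 35 − 8 = 27; no prototype nets 25. mediocre would deviate to the prototype.
mediocre has a profitable deviation, so the profile is not an equilibrium.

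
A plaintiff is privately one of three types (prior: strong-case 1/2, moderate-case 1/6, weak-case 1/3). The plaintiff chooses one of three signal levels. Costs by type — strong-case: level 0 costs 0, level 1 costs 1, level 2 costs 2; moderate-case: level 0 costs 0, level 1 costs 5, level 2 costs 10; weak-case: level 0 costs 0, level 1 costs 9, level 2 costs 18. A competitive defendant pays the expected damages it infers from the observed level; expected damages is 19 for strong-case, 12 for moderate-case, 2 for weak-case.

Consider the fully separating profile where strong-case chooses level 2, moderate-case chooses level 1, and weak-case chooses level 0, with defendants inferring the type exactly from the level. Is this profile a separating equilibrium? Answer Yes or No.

Separating settlements: level 2 → 19, level 1 → 12, level 0 → 2.
strong-case (assigned level 2): level 0: 2 − 0 = 2; level 1: 12 − 1 = 11; level 2: 19 − 2 = 17. strong-case stays.
moderate-case (assigned level 1): level 0: 2 − 0 = 2; level 1: 12 − 5 = 7; level 2: 19 − 10 = 9. moderate-case prefers level 2.
weak-case (assigned level 0): level 0: 2 − 0 = 2; level 1: 12 − 9 = 3; level 2: 19 − 18 = 1. weak-case prefers level 1.
At least one type deviates; the separating profile fails.

No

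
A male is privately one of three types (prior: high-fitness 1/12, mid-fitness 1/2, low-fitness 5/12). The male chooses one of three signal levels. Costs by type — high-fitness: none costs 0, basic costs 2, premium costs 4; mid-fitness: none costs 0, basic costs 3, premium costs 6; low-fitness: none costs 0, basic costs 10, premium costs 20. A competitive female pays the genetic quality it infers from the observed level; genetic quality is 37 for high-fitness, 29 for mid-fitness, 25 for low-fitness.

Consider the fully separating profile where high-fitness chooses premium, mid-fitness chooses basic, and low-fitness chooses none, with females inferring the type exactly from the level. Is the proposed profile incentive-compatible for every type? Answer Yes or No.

Separating mating payoffs: premium → 37, basic → 29, none → 25.
high-fitness (assigned premium): none: 25 − 0 = 25; basic: 29 − 2 = 27; premium: 37 − 4 = 33. high-fitness stays.
mid-fitness (assigned basic): none: 25 − 0 = 25; basic: 29 − 3 = 26; premium: 37 − 6 = 31. mid-fitness prefers premium.
low-fitness (assigned none): none: 25 − 0 = 25; basic: 29 − 10 = 19; premium: 37 − 20 = 17. low-fitness stays.
At least one type deviates; the separating profile fails.

No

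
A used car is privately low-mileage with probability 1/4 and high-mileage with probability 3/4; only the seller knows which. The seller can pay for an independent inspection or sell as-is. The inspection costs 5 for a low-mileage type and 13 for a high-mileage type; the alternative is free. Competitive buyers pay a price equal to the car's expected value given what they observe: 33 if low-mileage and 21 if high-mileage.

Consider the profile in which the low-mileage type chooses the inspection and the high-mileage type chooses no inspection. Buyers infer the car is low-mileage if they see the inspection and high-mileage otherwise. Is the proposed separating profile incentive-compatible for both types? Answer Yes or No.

Yes

Under these beliefs, the inspection earns price 33 and no inspection earns price 21.
low-mileage: the inspection nets 33 − 5 = 28; no inspection nets 21. low-mileage prefers the inspection.
high-mileage: the inspection nets 33 − 13 = 20; no inspection nets 21. high-mileage prefers no inspection.
Neither type deviates, so the separating profile is an equilibrium.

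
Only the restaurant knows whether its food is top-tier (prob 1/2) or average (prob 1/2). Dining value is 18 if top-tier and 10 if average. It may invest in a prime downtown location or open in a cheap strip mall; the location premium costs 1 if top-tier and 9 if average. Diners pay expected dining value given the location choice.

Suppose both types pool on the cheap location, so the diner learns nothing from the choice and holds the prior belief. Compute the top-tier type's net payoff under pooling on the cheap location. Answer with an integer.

Pooled price premium = 1/2·18 + 1/2·10 = 14.
top-tier pays no cost for the cheap location, so net payoff = 14.

14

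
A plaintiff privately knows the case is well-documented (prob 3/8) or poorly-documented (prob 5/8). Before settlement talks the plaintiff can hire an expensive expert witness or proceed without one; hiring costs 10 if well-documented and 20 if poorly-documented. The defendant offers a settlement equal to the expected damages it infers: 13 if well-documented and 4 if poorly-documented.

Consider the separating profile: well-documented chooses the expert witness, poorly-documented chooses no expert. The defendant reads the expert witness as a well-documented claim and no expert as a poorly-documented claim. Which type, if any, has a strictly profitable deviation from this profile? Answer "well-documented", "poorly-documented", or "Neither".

The expert witness pays 13; no expert pays 4.
well-documented: assigned the expert witness, nets 13 − 10 = 3; deviating to no expert nets 4.
poorly-documented: assigned no expert, nets 4; deviating to the expert witness nets 13 − 20 = -7.
The well-documented type gains 1 by deviating.

well-documented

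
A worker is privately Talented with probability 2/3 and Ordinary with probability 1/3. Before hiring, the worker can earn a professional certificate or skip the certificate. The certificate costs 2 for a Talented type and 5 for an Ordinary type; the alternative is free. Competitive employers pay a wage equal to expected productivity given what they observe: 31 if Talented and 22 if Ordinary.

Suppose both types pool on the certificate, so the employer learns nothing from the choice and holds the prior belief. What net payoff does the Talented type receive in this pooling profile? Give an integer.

26

Pooled wage = 2/3·31 + 1/3·22 = 28.
Talented pays cost 2 for the certificate, so net payoff = 28 − 2 = 26.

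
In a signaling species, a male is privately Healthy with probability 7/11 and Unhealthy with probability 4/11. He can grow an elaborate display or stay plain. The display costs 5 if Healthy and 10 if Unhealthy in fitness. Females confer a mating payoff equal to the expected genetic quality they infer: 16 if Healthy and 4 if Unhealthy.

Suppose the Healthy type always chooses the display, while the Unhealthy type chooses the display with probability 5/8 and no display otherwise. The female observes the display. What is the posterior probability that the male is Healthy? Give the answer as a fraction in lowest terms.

P(the display) = (7/11)·1 + (4/11)·(5/8) = 19/22.
By Bayes' rule, P(Healthy | the display) = (7/11) / (19/22) = 14/19.

14/19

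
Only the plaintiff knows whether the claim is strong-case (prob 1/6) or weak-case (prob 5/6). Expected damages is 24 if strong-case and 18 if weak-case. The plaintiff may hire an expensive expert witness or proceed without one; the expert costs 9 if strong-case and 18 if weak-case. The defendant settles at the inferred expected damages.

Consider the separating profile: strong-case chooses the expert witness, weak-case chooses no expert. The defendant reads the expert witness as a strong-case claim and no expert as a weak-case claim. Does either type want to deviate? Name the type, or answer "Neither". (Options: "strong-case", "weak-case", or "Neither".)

strong-case

The expert witness pays 24; no expert pays 18.
strong-case: assigned the expert witness, nets 24 − 9 = 15; deviating to no expert nets 18.
weak-case: assigned no expert, nets 18; deviating to the expert witness nets 24 − 18 = 6.
The strong-case type gains 3 by deviating.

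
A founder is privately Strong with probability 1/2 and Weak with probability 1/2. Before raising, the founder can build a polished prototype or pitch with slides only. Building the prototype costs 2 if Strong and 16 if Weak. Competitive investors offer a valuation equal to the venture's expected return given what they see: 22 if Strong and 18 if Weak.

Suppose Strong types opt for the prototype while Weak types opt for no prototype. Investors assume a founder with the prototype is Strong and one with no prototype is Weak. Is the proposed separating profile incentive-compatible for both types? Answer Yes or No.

Yes

Under these beliefs, the prototype earns valuation 22 and no prototype earns valuation 18.
Strong: the prototype nets 22 − 2 = 20; no prototype nets 18. Strong prefers the prototype.
Weak: the prototype nets 22 − 16 = 6; no prototype nets 18. Weak prefers no prototype.
Neither type deviates, so the separating profile is an equilibrium.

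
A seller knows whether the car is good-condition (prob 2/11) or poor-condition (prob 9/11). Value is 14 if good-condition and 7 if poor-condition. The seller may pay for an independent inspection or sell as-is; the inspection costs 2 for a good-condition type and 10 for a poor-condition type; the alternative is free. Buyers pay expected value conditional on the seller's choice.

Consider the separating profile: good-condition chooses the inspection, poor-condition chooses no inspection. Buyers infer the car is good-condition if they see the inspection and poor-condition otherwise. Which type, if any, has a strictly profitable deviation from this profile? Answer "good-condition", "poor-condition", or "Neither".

Neither

The inspection pays 14; no inspection pays 7.
good-condition: assigned the inspection, nets 14 − 2 = 12; deviating to no inspection nets 7.
poor-condition: assigned no inspection, nets 7; deviating to the inspection nets 14 − 10 = 4.
Both types strictly prefer their assigned action; no profitable deviation.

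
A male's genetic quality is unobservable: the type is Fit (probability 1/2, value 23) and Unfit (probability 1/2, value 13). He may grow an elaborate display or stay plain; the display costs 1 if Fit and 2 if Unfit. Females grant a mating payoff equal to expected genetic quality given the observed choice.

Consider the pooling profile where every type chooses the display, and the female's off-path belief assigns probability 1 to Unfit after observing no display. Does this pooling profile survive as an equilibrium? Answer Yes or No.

Yes

On path, the female holds the prior and pays 1/2·23 + 1/2·13 = 18. Off path (no display), believing Unfit, it pays 13.
Fit: the display nets 18 − 1 = 17; no display nets 13. Fit stays.
Unfit: the display nets 18 − 2 = 16; no display nets 13. Unfit stays.
No type deviates, so pooling is sustained.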